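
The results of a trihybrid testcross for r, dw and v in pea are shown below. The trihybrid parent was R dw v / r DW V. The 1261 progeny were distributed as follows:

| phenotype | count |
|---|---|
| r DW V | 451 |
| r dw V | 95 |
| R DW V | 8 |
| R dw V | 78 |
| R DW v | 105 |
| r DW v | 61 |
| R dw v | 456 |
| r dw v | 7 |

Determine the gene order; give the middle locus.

The two rarest classes, r dw v and R DW V, are the double crossovers. Comparing them with the parentals, only the r allele has switched, so r is the middle locus and the order is v – r – dw.

r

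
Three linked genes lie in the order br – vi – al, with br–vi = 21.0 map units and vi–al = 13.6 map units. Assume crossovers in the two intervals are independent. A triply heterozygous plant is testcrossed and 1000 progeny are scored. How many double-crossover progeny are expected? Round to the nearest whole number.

Map distances give recombination frequencies of 0.210 and 0.136 for the two intervals.
With no interference, expected double-crossover frequency = 0.210 × 0.136 = 0.02856.
Expected number = 0.02856 × 1000 = 28.56 ≈ 29.

29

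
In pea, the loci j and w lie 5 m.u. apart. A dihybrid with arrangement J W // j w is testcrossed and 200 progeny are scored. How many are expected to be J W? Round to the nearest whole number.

A map distance of 5 m.u. corresponds to a recombination frequency of 0.050.
The F1 is J W / j w, so J W is a parental gamete class with expected frequency (1 − r)/2 = 0.950/2 = 0.4750.
Expected number = 0.4750 × 200 = 95.00 ≈ 95.

95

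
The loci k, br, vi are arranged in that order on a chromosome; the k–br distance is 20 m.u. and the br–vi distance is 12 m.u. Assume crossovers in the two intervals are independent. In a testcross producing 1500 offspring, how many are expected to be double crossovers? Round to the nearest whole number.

Map distances give recombination frequencies of 0.200 and 0.120 for the two intervals.
With no interference, expected double-crossover frequency = 0.200 × 0.120 = 0.02400.
Expected number = 0.02400 × 1500 = 36.00 ≈ 36.

36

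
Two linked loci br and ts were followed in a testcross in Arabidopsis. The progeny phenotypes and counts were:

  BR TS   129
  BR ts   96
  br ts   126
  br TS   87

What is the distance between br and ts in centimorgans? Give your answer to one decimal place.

41.8 centimorgans

The two most frequent classes, BR TS (129) and br ts (126), are the parental types, so the F1 was BR TS / br ts.
The recombinant classes are BR ts and br TS: 96 + 87 = 183.
Recombination frequency = 183/438 = 0.4178 ≈ 41.8%, i.e. 41.8 centimorgans.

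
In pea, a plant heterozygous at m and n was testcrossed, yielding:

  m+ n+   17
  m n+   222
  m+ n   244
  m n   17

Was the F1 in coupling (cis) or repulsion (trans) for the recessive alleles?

The two most frequent classes are m+ n (244) and m n+ (222); these are the parental (non-recombinant) types.
So the F1 carried m+ n on one chromosome and m n+ on the other — the recessive alleles are on opposite chromosomes (trans / repulsion).

trans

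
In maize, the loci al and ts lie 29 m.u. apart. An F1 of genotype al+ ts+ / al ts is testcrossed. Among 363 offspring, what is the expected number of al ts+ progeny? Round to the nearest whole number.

53

A map distance of 29 m.u. corresponds to a recombination frequency of 0.290.
The F1 is al+ ts+ / al ts, so al ts+ is a recombinant gamete class with expected frequency r/2 = 0.290/2 = 0.1450.
Expected number = 0.1450 × 363 = 52.63 ≈ 53.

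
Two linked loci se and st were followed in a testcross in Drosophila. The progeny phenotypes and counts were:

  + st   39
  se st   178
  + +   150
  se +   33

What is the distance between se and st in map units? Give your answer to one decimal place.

18.0 map units

The two most frequent classes, + + (150) and se st (178), are the parental types, so the F1 was + + / se st.
The recombinant classes are + st and se +: 39 + 33 = 72.
Recombination frequency = 72/400 = 0.1800 ≈ 18.0%, i.e. 18.0 map units.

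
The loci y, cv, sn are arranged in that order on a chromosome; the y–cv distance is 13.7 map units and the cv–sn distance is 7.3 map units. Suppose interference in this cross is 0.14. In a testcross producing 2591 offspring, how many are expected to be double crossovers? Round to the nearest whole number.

Map distances give recombination frequencies of 0.137 and 0.073 for the two intervals.
With interference 0.14 (so coincidence = 0.86), expected double-crossover frequency = 0.137 × 0.073 × 0.86 = 0.00860.
Expected number = 0.00860 × 2591 = 22.28 ≈ 22.

22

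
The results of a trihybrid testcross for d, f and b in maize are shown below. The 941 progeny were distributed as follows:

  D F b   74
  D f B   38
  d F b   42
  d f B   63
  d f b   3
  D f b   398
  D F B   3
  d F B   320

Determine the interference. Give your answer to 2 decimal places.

0.54

The two most frequent reciprocal classes, D f b and d F B, are the parental types, so the F1 was D f b / d F B.
The two rarest classes, d f b and D F B, are the double crossovers. Comparing them with the parentals, only the d allele has switched, so d is the middle locus and the order is f – d – b.
f–d: (137 + 6)/941 = 0.1520; d–b: (80 + 6)/941 = 0.0914.
Expected DCO frequency = 0.1520 × 0.0914 ≈ 0.01389; observed = 6/941 ≈ 0.00638.
Coefficient of coincidence = 0.00638/0.01389 ≈ 0.46; interference = 1 − 0.46 = 0.54.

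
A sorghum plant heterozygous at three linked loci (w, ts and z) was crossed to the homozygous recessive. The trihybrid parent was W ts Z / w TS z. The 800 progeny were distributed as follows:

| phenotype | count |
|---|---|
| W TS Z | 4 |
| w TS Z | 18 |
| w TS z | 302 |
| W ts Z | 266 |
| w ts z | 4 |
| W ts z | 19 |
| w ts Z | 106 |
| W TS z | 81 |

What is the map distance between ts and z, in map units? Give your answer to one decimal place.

5.6 map units

The two rarest classes, W TS Z and w ts z, are the double crossovers. Comparing them with the parentals, only the ts allele has switched, so ts is the middle locus and the order is z – ts – w.
Crossovers in the z–ts interval produce the single-crossover classes W ts z and w TS Z (19 + 18 = 37) plus the double crossovers (8).
RF(z–ts) = (37 + 8) / 800 = 45/800 = 0.0563 → 5.6 map units.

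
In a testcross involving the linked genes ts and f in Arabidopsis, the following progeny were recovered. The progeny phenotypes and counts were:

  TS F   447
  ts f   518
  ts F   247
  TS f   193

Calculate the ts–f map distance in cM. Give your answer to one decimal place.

The two most frequent classes, TS F (447) and ts f (518), are the parental types, so the F1 was TS F / ts f.
The recombinant classes are TS f and ts F: 193 + 247 = 440.
Recombination frequency = 440/1405 = 0.3132 ≈ 31.3%, i.e. 31.3 cM.

31.3 cM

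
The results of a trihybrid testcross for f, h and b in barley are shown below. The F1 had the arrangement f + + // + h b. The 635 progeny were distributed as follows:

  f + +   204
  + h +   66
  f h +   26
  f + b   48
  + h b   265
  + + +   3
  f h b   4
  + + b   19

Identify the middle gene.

f

The two rarest classes, + + + and f h b, are the double crossovers. Comparing them with the parentals, only the f allele has switched, so f is the middle locus and the order is h – f – b.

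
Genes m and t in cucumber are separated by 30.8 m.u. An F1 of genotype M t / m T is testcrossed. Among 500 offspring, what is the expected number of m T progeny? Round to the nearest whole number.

A map distance of 30.8 m.u. corresponds to a recombination frequency of 0.308.
The F1 is M t / m T, so m T is a parental gamete class with expected frequency (1 − r)/2 = 0.692/2 = 0.3460.
Expected number = 0.3460 × 500 = 173.00 ≈ 173.

173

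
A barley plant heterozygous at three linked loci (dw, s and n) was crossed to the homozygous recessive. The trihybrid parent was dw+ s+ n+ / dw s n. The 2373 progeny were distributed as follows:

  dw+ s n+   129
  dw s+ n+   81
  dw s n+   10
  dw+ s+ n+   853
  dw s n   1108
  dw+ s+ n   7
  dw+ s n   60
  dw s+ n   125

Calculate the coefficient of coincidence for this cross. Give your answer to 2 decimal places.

The two rarest classes, dw+ s+ n and dw s n+, are the double crossovers. Comparing them with the parentals, only the n allele has switched, so n is the middle locus and the order is s – n – dw.
s–n: (254 + 17)/2373 = 0.1142; n–dw: (141 + 17)/2373 = 0.0666.
Expected DCO frequency = 0.1142 × 0.0666 ≈ 0.00761; observed = 17/2373 ≈ 0.00716.
Coefficient of coincidence = 0.00716/0.00761 ≈ 0.94.

0.94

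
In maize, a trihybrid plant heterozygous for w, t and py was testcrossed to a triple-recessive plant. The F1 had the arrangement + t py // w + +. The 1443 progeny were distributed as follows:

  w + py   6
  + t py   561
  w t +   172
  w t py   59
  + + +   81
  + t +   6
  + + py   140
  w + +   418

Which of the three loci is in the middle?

py

The two rarest classes, + t + and w + py, are the double crossovers. Comparing them with the parentals, only the py allele has switched, so py is the middle locus and the order is t – py – w.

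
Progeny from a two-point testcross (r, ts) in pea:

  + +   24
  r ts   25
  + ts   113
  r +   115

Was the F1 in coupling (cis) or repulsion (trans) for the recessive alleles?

The two most frequent classes are + ts (113) and r + (115); these are the parental (non-recombinant) types.
So the F1 carried + ts on one chromosome and r + on the other — the recessive alleles are on opposite chromosomes (trans / repulsion).

trans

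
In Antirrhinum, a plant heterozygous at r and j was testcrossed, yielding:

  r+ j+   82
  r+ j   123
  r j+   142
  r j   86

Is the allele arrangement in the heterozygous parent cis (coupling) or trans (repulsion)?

The two most frequent classes are r+ j (123) and r j+ (142); these are the parental (non-recombinant) types.
So the F1 carried r+ j on one chromosome and r j+ on the other — the recessive alleles are on opposite chromosomes (trans / repulsion).

trans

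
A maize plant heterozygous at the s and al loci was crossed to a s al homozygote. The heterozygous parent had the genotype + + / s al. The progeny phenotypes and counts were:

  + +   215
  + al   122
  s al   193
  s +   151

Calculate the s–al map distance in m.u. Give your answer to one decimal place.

40.1 m.u.

The recombinant classes are + al and s +: 122 + 151 = 273.
Recombination frequency = 273/681 = 0.4009 ≈ 40.1%, i.e. 40.1 m.u.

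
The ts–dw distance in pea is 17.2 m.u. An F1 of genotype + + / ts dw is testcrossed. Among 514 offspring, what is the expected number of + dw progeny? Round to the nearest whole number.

44

A map distance of 17.2 m.u. corresponds to a recombination frequency of 0.172.
The F1 is + + / ts dw, so + dw is a recombinant gamete class with expected frequency r/2 = 0.172/2 = 0.0860.
Expected number = 0.0860 × 514 = 44.20 ≈ 44.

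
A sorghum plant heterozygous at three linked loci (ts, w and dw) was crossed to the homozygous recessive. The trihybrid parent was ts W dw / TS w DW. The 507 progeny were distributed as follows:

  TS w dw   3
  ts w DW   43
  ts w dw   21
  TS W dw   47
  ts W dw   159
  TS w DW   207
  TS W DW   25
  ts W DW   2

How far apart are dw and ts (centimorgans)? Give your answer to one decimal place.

The two rarest classes, ts W DW and TS w dw, are the double crossovers. Comparing them with the parentals, only the dw allele has switched, so dw is the middle locus and the order is ts – dw – w.
Crossovers in the ts–dw interval produce the single-crossover classes TS W dw and ts w DW (47 + 43 = 90) plus the double crossovers (5).
RF(ts–dw) = (90 + 5) / 507 = 95/507 = 0.1874 → 18.7 centimorgans.

18.7 centimorgans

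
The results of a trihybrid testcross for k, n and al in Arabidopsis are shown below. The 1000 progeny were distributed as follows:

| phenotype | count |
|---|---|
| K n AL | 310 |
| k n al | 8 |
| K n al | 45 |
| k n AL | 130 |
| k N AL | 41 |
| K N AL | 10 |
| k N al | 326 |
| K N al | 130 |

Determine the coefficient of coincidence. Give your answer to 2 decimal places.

The two most frequent reciprocal classes, K n AL and k N al, are the parental types, so the F1 was K n AL / k N al.
The two rarest classes, K N AL and k n al, are the double crossovers. Comparing them with the parentals, only the n allele has switched, so n is the middle locus and the order is k – n – al.
k–n: (260 + 18)/1000 = 0.2780; n–al: (86 + 18)/1000 = 0.1040.
Expected DCO frequency = 0.2780 × 0.1040 ≈ 0.02891; observed = 18/1000 ≈ 0.01800.
Coefficient of coincidence = 0.01800/0.02891 ≈ 0.62.

0.62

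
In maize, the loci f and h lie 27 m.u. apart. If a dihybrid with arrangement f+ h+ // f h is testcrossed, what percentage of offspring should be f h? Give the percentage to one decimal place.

36.5%

A map distance of 27 m.u. corresponds to a recombination frequency of 0.270.
The F1 is f+ h+ / f h, so f h is a parental gamete class with expected frequency (1 − r)/2 = 0.730/2 = 0.3650.
That is 0.3650 = 36.5% of the progeny.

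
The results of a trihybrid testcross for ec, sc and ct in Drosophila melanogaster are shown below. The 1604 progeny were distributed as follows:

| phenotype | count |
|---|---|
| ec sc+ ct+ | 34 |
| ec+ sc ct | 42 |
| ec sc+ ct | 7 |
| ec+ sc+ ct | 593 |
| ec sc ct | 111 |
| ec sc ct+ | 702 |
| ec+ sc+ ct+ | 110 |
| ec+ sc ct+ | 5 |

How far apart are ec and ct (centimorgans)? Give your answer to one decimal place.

14.5 centimorgans

The two most frequent reciprocal classes, ec sc ct+ and ec+ sc+ ct, are the parental types, so the F1 was ec sc ct+ / ec+ sc+ ct.
The two rarest classes, ec+ sc ct+ and ec sc+ ct, are the double crossovers. Comparing them with the parentals, only the ec allele has switched, so ec is the middle locus and the order is sc – ec – ct.
Crossovers in the ec–ct interval produce the single-crossover classes ec sc ct and ec+ sc+ ct+ (111 + 110 = 221) plus the double crossovers (12).
RF(ec–ct) = (221 + 12) / 1604 = 233/1604 = 0.1453 → 14.5 centimorgans.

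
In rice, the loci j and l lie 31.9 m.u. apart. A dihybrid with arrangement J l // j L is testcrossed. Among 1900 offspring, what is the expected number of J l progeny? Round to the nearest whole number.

647

A map distance of 31.9 m.u. corresponds to a recombination frequency of 0.319.
The F1 is J l / j L, so J l is a parental gamete class with expected frequency (1 − r)/2 = 0.681/2 = 0.3405.
Expected number = 0.3405 × 1900 = 646.95 ≈ 647.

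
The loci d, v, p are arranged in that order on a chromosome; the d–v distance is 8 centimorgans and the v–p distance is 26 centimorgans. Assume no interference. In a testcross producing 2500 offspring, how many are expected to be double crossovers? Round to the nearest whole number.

Map distances give recombination frequencies of 0.080 and 0.260 for the two intervals.
With no interference, expected double-crossover frequency = 0.080 × 0.260 = 0.02080.
Expected number = 0.02080 × 2500 = 52.00 ≈ 52.

52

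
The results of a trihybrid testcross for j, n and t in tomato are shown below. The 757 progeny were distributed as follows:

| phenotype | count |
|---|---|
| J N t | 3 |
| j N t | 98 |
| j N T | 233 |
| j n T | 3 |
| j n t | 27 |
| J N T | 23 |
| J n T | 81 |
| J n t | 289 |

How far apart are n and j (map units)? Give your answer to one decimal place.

The two most frequent reciprocal classes, j N T and J n t, are the parental types, so the F1 was j N T / J n t.
The two rarest classes, j n T and J N t, are the double crossovers. Comparing them with the parentals, only the n allele has switched, so n is the middle locus and the order is t – n – j.
Crossovers in the n–j interval produce the single-crossover classes J N T and j n t (23 + 27 = 50) plus the double crossovers (6).
RF(n–j) = (50 + 6) / 757 = 56/757 = 0.0740 → 7.4 map units.

7.4 map units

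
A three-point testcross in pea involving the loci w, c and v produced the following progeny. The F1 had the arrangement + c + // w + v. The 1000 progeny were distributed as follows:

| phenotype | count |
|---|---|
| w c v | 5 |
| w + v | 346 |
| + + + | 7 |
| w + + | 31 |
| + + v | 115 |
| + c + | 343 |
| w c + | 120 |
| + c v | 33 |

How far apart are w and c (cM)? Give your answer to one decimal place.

24.7 cM

The two rarest classes, + + + and w c v, are the double crossovers. Comparing them with the parentals, only the c allele has switched, so c is the middle locus and the order is v – c – w.
Crossovers in the c–w interval produce the single-crossover classes w c + and + + v (120 + 115 = 235) plus the double crossovers (12).
RF(c–w) = (235 + 12) / 1000 = 247/1000 = 0.2470 → 24.7 cM.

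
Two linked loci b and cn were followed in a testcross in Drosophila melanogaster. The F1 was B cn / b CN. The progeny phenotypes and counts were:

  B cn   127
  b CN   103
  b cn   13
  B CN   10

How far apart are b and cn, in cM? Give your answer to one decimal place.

The recombinant classes are B CN and b cn: 10 + 13 = 23.
Recombination frequency = 23/253 = 0.0909 ≈ 9.1%, i.e. 9.1 cM.

9.1 cM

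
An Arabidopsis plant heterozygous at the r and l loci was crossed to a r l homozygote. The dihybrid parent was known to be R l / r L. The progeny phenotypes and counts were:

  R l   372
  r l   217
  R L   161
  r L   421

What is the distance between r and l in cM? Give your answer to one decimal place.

32.3 cM

The recombinant classes are R L and r l: 161 + 217 = 378.
Recombination frequency = 378/1171 = 0.3228 ≈ 32.3%, i.e. 32.3 cM.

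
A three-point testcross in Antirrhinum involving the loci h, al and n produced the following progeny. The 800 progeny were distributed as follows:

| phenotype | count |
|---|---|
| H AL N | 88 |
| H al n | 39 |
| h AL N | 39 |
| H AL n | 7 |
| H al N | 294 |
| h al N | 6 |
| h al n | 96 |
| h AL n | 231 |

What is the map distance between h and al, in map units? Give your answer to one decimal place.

The two most frequent reciprocal classes, H al N and h AL n, are the parental types, so the F1 was H al N / h AL n.
The two rarest classes, h al N and H AL n, are the double crossovers. Comparing them with the parentals, only the h allele has switched, so h is the middle locus and the order is n – h – al.
Crossovers in the h–al interval produce the single-crossover classes H AL N and h al n (88 + 96 = 184) plus the double crossovers (13).
RF(h–al) = (184 + 13) / 800 = 197/800 = 0.2462 → 24.6 map units.

24.6 map units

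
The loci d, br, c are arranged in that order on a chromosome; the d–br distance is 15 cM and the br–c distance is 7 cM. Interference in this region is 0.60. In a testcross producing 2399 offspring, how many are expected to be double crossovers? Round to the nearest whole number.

Map distances give recombination frequencies of 0.150 and 0.070 for the two intervals.
With interference 0.60 (so coincidence = 0.40), expected double-crossover frequency = 0.150 × 0.070 × 0.40 = 0.00420.
Expected number = 0.00420 × 2399 = 10.08 ≈ 10.

10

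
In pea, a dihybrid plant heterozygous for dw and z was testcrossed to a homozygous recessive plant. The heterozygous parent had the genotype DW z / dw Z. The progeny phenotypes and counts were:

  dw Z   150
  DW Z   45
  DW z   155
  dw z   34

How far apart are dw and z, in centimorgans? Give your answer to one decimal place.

The recombinant classes are DW Z and dw z: 45 + 34 = 79.
Recombination frequency = 79/384 = 0.2057 ≈ 20.6%, i.e. 20.6 centimorgans.

20.6 centimorgans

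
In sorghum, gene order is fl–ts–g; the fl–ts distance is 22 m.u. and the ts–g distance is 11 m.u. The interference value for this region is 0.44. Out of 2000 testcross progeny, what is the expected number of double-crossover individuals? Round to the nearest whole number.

27

Map distances give recombination frequencies of 0.220 and 0.110 for the two intervals.
With interference 0.44 (so coincidence = 0.56), expected double-crossover frequency = 0.220 × 0.110 × 0.56 = 0.01355.
Expected number = 0.01355 × 2000 = 27.10 ≈ 27.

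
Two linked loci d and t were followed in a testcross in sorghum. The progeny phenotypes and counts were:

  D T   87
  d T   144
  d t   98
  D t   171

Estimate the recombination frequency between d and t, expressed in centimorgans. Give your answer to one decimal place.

37.0 centimorgans

The two most frequent classes, D t (171) and d T (144), are the parental types, so the F1 was D t / d T.
The recombinant classes are D T and d t: 87 + 98 = 185.
Recombination frequency = 185/500 = 0.3700 ≈ 37.0%, i.e. 37.0 centimorgans.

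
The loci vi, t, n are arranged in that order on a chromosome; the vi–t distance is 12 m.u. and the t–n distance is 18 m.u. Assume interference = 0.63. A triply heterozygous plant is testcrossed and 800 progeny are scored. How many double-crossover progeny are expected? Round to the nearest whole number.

Map distances give recombination frequencies of 0.120 and 0.180 for the two intervals.
With interference 0.63 (so coincidence = 0.37), expected double-crossover frequency = 0.120 × 0.180 × 0.37 = 0.00799.
Expected number = 0.00799 × 800 = 6.39 ≈ 6.

6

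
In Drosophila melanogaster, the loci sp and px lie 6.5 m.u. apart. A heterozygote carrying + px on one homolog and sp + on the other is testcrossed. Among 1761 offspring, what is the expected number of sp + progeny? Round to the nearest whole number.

A map distance of 6.5 m.u. corresponds to a recombination frequency of 0.065.
The F1 is + px / sp +, so sp + is a parental gamete class with expected frequency (1 − r)/2 = 0.935/2 = 0.4675.
Expected number = 0.4675 × 1761 = 823.27 ≈ 823.

823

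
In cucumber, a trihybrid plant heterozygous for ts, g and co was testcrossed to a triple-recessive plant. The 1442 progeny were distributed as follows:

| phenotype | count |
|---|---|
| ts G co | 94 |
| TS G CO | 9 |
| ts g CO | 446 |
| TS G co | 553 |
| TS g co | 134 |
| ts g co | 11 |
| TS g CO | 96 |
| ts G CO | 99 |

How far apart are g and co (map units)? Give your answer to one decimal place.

17.5 map units

The two most frequent reciprocal classes, TS G co and ts g CO, are the parental types, so the F1 was TS G co / ts g CO.
The two rarest classes, TS G CO and ts g co, are the double crossovers. Comparing them with the parentals, only the co allele has switched, so co is the middle locus and the order is g – co – ts.
Crossovers in the g–co interval produce the single-crossover classes TS g co and ts G CO (134 + 99 = 233) plus the double crossovers (20).
RF(g–co) = (233 + 20) / 1442 = 253/1442 = 0.1755 → 17.5 map units.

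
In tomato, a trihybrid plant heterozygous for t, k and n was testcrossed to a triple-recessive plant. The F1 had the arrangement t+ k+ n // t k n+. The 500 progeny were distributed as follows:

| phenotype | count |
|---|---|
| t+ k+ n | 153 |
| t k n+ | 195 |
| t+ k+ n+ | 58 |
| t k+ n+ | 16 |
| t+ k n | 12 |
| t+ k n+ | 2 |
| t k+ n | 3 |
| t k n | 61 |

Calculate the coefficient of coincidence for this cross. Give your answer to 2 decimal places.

0.61

The two rarest classes, t k+ n and t+ k n+, are the double crossovers. Comparing them with the parentals, only the t allele has switched, so t is the middle locus and the order is n – t – k.
n–t: (119 + 5)/500 = 0.2480; t–k: (28 + 5)/500 = 0.0660.
Expected DCO frequency = 0.2480 × 0.0660 ≈ 0.01637; observed = 5/500 ≈ 0.01000.
Coefficient of coincidence = 0.01000/0.01637 ≈ 0.61.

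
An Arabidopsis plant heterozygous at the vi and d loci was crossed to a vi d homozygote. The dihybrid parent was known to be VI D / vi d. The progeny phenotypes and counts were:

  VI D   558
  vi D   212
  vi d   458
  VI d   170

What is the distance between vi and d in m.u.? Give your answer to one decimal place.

The recombinant classes are VI d and vi D: 170 + 212 = 382.
Recombination frequency = 382/1398 = 0.2732 ≈ 27.3%, i.e. 27.3 m.u.

27.3 m.u.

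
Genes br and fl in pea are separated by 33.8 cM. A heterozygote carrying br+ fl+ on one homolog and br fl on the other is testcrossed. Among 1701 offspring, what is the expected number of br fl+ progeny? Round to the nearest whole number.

A map distance of 33.8 cM corresponds to a recombination frequency of 0.338.
The F1 is br+ fl+ / br fl, so br fl+ is a recombinant gamete class with expected frequency r/2 = 0.338/2 = 0.1690.
Expected number = 0.1690 × 1701 = 287.47 ≈ 287.

287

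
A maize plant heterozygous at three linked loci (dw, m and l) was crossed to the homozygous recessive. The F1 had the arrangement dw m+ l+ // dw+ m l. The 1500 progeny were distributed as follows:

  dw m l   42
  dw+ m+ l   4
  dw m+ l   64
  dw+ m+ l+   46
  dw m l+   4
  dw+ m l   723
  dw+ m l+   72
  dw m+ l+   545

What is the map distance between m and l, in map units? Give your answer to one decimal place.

9.6 map units

The two rarest classes, dw m l+ and dw+ m+ l, are the double crossovers. Comparing them with the parentals, only the m allele has switched, so m is the middle locus and the order is dw – m – l.
Crossovers in the m–l interval produce the single-crossover classes dw m+ l and dw+ m l+ (64 + 72 = 136) plus the double crossovers (8).
RF(m–l) = (136 + 8) / 1500 = 144/1500 = 0.0960 → 9.6 map units.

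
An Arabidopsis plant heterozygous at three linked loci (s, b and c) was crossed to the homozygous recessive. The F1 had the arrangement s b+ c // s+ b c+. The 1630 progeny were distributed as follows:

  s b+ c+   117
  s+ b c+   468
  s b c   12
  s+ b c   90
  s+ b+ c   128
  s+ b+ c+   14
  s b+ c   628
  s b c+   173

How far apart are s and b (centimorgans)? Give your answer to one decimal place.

20.1 centimorgans

The two rarest classes, s b c and s+ b+ c+, are the double crossovers. Comparing them with the parentals, only the b allele has switched, so b is the middle locus and the order is s – b – c.
Crossovers in the s–b interval produce the single-crossover classes s+ b+ c and s b c+ (128 + 173 = 301) plus the double crossovers (26).
RF(s–b) = (301 + 26) / 1630 = 327/1630 = 0.2006 → 20.1 centimorgans.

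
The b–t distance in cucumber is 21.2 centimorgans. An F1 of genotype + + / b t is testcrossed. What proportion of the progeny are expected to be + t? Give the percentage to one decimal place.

10.6%

A map distance of 21.2 centimorgans corresponds to a recombination frequency of 0.212.
The F1 is + + / b t, so + t is a recombinant gamete class with expected frequency r/2 = 0.212/2 = 0.1060.
That is 0.1060 = 10.6% of the progeny.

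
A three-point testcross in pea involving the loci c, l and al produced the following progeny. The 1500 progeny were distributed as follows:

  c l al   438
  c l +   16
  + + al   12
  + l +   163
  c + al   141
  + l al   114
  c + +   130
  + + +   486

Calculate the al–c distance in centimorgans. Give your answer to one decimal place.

18.1 centimorgans

The two most frequent reciprocal classes, c l al and + + +, are the parental types, so the F1 was c l al / + + +.
The two rarest classes, c l + and + + al, are the double crossovers. Comparing them with the parentals, only the al allele has switched, so al is the middle locus and the order is c – al – l.
Crossovers in the c–al interval produce the single-crossover classes + l al and c + + (114 + 130 = 244) plus the double crossovers (28).
RF(c–al) = (244 + 28) / 1500 = 272/1500 = 0.1813 → 18.1 centimorgans.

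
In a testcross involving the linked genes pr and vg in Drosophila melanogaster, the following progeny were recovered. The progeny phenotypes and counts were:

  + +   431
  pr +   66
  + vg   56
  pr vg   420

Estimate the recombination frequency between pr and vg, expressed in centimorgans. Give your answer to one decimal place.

The two most frequent classes, + + (431) and pr vg (420), are the parental types, so the F1 was + + / pr vg.
The recombinant classes are + vg and pr +: 56 + 66 = 122.
Recombination frequency = 122/973 = 0.1254 ≈ 12.5%, i.e. 12.5 centimorgans.

12.5 centimorgans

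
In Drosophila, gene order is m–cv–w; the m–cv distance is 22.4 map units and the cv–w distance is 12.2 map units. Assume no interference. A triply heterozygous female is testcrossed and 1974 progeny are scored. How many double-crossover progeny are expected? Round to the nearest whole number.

Map distances give recombination frequencies of 0.224 and 0.122 for the two intervals.
With no interference, expected double-crossover frequency = 0.224 × 0.122 = 0.02733.
Expected number = 0.02733 × 1974 = 53.95 ≈ 54.

54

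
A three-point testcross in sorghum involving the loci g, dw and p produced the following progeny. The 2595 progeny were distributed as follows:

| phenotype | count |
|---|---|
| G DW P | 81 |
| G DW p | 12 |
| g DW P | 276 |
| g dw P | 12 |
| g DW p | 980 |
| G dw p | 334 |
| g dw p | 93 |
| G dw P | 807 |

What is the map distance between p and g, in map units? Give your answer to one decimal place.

24.4 map units

The two most frequent reciprocal classes, g DW p and G dw P, are the parental types, so the F1 was g DW p / G dw P.
The two rarest classes, G DW p and g dw P, are the double crossovers. Comparing them with the parentals, only the g allele has switched, so g is the middle locus and the order is p – g – dw.
Crossovers in the p–g interval produce the single-crossover classes g DW P and G dw p (276 + 334 = 610) plus the double crossovers (24).
RF(p–g) = (610 + 24) / 2595 = 634/2595 = 0.2443 → 24.4 map units.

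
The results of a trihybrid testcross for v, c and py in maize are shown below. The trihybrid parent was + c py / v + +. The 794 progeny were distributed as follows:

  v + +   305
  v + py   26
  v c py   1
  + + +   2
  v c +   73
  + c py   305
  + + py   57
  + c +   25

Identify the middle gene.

The two rarest classes, v c py and + + +, are the double crossovers. Comparing them with the parentals, only the v allele has switched, so v is the middle locus and the order is py – v – c.

v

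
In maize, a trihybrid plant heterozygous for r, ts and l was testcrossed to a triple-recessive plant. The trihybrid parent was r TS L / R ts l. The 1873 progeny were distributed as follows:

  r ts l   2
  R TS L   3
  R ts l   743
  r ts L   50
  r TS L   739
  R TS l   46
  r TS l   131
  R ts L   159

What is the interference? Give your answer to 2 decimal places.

0.69

The two rarest classes, R TS L and r ts l, are the double crossovers. Comparing them with the parentals, only the r allele has switched, so r is the middle locus and the order is l – r – ts.
l–r: (290 + 5)/1873 = 0.1575; r–ts: (96 + 5)/1873 = 0.0539.
Expected DCO frequency = 0.1575 × 0.0539 ≈ 0.00849; observed = 5/1873 ≈ 0.00267.
Coefficient of coincidence = 0.00267/0.00849 ≈ 0.31; interference = 1 − 0.31 = 0.69.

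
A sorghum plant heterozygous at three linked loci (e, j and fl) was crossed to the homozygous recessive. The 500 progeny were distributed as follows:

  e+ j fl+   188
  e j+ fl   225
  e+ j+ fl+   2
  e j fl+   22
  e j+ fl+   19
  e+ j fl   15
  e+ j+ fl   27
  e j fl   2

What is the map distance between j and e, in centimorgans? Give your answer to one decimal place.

10.6 centimorgans

The two most frequent reciprocal classes, e j+ fl and e+ j fl+, are the parental types, so the F1 was e j+ fl / e+ j fl+.
The two rarest classes, e j fl and e+ j+ fl+, are the double crossovers. Comparing them with the parentals, only the j allele has switched, so j is the middle locus and the order is fl – j – e.
Crossovers in the j–e interval produce the single-crossover classes e+ j+ fl and e j fl+ (27 + 22 = 49) plus the double crossovers (4).
RF(j–e) = (49 + 4) / 500 = 53/500 = 0.1060 → 10.6 centimorgans.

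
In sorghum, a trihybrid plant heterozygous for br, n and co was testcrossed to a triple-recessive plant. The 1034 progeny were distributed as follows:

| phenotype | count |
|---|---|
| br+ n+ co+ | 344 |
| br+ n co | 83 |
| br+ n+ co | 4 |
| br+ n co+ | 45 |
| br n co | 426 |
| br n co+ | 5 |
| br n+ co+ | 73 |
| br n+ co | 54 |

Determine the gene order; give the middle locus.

co

The two most frequent reciprocal classes, br+ n+ co+ and br n co, are the parental types, so the F1 was br+ n+ co+ / br n co.
The two rarest classes, br+ n+ co and br n co+, are the double crossovers. Comparing them with the parentals, only the co allele has switched, so co is the middle locus and the order is br – co – n.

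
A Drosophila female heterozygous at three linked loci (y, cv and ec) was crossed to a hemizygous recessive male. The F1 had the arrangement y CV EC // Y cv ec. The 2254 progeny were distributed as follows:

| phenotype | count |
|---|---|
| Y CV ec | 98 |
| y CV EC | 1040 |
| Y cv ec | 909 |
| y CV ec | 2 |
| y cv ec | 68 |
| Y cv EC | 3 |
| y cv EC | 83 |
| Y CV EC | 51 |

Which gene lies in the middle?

The two rarest classes, y CV ec and Y cv EC, are the double crossovers. Comparing them with the parentals, only the ec allele has switched, so ec is the middle locus and the order is y – ec – cv.

ec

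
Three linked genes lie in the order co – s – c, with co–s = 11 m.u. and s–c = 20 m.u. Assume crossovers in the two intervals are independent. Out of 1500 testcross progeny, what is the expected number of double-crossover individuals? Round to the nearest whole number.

33

Map distances give recombination frequencies of 0.110 and 0.200 for the two intervals.
With no interference, expected double-crossover frequency = 0.110 × 0.200 = 0.02200.
Expected number = 0.02200 × 1500 = 33.00 ≈ 33.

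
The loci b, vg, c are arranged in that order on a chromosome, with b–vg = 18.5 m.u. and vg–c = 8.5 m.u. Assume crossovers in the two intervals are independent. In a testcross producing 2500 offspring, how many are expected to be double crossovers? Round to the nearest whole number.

Map distances give recombination frequencies of 0.185 and 0.085 for the two intervals.
With no interference, expected double-crossover frequency = 0.185 × 0.085 = 0.01572.
Expected number = 0.01572 × 2500 = 39.31 ≈ 39.

39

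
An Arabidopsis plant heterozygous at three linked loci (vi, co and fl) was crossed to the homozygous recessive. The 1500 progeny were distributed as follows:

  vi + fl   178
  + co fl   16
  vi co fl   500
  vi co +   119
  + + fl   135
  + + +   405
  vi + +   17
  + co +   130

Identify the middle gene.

vi

The two most frequent reciprocal classes, + + + and vi co fl, are the parental types, so the F1 was + + + / vi co fl.
The two rarest classes, vi + + and + co fl, are the double crossovers. Comparing them with the parentals, only the vi allele has switched, so vi is the middle locus and the order is co – vi – fl.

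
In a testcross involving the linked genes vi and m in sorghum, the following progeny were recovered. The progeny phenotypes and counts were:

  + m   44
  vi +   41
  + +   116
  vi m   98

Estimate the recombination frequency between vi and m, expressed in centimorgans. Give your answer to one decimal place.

The two most frequent classes, + + (116) and vi m (98), are the parental types, so the F1 was + + / vi m.
The recombinant classes are + m and vi +: 44 + 41 = 85.
Recombination frequency = 85/299 = 0.2843 ≈ 28.4%, i.e. 28.4 centimorgans.

28.4 centimorgans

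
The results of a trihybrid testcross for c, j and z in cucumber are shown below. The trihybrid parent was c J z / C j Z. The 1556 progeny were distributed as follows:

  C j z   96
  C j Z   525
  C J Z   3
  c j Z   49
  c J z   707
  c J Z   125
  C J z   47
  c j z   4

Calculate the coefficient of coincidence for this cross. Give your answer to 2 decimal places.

The two rarest classes, c j z and C J Z, are the double crossovers. Comparing them with the parentals, only the j allele has switched, so j is the middle locus and the order is z – j – c.
z–j: (221 + 7)/1556 = 0.1465; j–c: (96 + 7)/1556 = 0.0662.
Expected DCO frequency = 0.1465 × 0.0662 ≈ 0.00970; observed = 7/1556 ≈ 0.00450.
Coefficient of coincidence = 0.00450/0.00970 ≈ 0.46.

0.46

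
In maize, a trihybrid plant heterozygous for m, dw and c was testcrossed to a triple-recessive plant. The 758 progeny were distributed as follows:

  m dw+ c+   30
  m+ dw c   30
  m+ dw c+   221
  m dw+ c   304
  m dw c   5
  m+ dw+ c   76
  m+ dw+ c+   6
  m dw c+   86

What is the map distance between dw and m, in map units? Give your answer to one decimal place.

22.8 map units

The two most frequent reciprocal classes, m+ dw c+ and m dw+ c, are the parental types, so the F1 was m+ dw c+ / m dw+ c.
The two rarest classes, m+ dw+ c+ and m dw c, are the double crossovers. Comparing them with the parentals, only the dw allele has switched, so dw is the middle locus and the order is m – dw – c.
Crossovers in the m–dw interval produce the single-crossover classes m dw c+ and m+ dw+ c (86 + 76 = 162) plus the double crossovers (11).
RF(m–dw) = (162 + 11) / 758 = 173/758 = 0.2282 → 22.8 map units.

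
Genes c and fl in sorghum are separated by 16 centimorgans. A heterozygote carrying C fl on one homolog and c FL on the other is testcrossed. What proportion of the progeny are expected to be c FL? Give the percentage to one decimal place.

42.0%

A map distance of 16 centimorgans corresponds to a recombination frequency of 0.160.
The F1 is C fl / c FL, so c FL is a parental gamete class with expected frequency (1 − r)/2 = 0.840/2 = 0.4200.
That is 0.4200 = 42.0% of the progeny.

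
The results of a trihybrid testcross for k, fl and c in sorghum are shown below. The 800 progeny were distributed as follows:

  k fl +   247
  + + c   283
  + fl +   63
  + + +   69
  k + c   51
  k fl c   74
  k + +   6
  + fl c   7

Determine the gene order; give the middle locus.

The two most frequent reciprocal classes, k fl + and + + c, are the parental types, so the F1 was k fl + / + + c.
The two rarest classes, k + + and + fl c, are the double crossovers. Comparing them with the parentals, only the fl allele has switched, so fl is the middle locus and the order is k – fl – c.

fl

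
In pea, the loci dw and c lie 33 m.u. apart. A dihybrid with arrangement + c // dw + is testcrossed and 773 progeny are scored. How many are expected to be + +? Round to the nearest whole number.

A map distance of 33 m.u. corresponds to a recombination frequency of 0.330.
The F1 is + c / dw +, so + + is a recombinant gamete class with expected frequency r/2 = 0.330/2 = 0.1650.
Expected number = 0.1650 × 773 = 127.55 ≈ 128.

128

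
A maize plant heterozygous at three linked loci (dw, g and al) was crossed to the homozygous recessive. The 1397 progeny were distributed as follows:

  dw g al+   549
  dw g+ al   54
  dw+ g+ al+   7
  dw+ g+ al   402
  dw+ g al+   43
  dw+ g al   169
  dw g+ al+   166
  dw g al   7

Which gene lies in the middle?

The two most frequent reciprocal classes, dw+ g+ al and dw g al+, are the parental types, so the F1 was dw+ g+ al / dw g al+.
The two rarest classes, dw+ g+ al+ and dw g al, are the double crossovers. Comparing them with the parentals, only the al allele has switched, so al is the middle locus and the order is dw – al – g.

al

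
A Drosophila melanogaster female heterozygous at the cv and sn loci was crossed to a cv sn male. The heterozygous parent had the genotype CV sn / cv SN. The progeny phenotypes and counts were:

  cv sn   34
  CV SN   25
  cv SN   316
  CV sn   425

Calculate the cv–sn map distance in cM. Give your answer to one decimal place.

7.4 cM

The recombinant classes are CV SN and cv sn: 25 + 34 = 59.
Recombination frequency = 59/800 = 0.0737 ≈ 7.4%, i.e. 7.4 cM.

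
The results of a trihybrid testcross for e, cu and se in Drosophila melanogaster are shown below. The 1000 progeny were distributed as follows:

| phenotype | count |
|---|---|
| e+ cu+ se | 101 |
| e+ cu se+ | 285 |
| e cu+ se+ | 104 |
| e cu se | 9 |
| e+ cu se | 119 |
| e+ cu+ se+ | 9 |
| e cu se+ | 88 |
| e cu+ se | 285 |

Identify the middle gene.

cu

The two most frequent reciprocal classes, e cu+ se and e+ cu se+, are the parental types, so the F1 was e cu+ se / e+ cu se+.
The two rarest classes, e cu se and e+ cu+ se+, are the double crossovers. Comparing them with the parentals, only the cu allele has switched, so cu is the middle locus and the order is se – cu – e.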